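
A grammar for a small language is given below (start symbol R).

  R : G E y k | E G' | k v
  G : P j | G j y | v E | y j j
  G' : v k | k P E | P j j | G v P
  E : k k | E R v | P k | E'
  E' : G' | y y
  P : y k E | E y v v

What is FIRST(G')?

{ k, v, y }

G' : v k contributes {v}.
G' : k P E contributes {k}.
From G' : P j j: add FIRST(P) = { k, v, y }.
From G' : G v P: add FIRST(G) = { k, v, y }.
Union: FIRST(G') = { k, v, y }.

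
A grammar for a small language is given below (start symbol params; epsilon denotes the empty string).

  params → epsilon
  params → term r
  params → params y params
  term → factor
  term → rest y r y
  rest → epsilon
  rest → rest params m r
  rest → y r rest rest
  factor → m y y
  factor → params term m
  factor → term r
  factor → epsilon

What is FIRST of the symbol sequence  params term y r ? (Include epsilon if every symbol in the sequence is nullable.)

{ m, r, y }

Add FIRST(params)\{epsilon} = { m, r, y }; params is nullable, continue.
Add FIRST(term)\{epsilon} = { m, r, y }; term is nullable, continue.
y is a terminal; add {y} and stop.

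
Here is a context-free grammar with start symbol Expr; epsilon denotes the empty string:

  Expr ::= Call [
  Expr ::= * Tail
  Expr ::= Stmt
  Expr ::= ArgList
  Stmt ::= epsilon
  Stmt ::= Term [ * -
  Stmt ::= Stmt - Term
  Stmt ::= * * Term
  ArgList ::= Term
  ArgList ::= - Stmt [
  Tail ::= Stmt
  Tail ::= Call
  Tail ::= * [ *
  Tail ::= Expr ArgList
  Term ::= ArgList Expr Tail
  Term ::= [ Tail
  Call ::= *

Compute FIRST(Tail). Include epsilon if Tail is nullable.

From Tail ::= Stmt: add FIRST(Stmt) = { *, -, [, epsilon } (including epsilon since Stmt is nullable).
From Tail ::= Call: add FIRST(Call) = { * }.
Tail ::= * [ * contributes {*}.
From Tail ::= Expr ArgList: Expr nullable, take FIRST(Expr) ∪ FIRST(ArgList) = { *, -, [ }.
Union: FIRST(Tail) = { *, -, [, epsilon }.

{ *, -, [, epsilon }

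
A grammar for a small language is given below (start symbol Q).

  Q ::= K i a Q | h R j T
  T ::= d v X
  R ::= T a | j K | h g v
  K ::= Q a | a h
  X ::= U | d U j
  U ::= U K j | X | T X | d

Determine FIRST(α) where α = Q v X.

{ a, h }

Add FIRST(Q) = { a, h }; Q is not nullable, stop.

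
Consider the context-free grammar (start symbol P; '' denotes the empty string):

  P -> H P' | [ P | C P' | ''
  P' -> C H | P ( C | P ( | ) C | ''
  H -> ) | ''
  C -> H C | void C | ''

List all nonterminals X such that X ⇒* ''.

{ C, H, P, P' }

Directly nullable (have an ''-production): P, P', H, C.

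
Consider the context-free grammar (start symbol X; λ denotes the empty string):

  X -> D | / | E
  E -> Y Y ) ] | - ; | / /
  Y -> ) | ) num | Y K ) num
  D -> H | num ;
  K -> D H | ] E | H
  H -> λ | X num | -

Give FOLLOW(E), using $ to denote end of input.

{ $, ), num }

In X -> E: E is at the end, add FOLLOW(X) = { $, num }.
In K -> ] E: E is at the end, add FOLLOW(K) = { ) }.
Union: FOLLOW(E) = { $, ), num }.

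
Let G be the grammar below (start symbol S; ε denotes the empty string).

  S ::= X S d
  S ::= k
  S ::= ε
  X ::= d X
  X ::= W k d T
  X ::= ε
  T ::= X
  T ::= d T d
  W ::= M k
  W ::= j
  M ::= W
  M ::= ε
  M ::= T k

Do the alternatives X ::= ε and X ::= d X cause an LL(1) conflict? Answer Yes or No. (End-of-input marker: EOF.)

FIRST(ε) = { ε } and FIRST(d X) = { d }.
The first alternative is nullable and FOLLOW(X) = { d, j, k } shares d with FIRST of the second — conflict.

Yes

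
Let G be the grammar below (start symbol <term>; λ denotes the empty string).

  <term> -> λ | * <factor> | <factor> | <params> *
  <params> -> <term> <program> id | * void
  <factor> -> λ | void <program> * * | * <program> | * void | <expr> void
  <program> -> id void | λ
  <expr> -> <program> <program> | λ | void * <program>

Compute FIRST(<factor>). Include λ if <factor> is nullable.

{ *, id, void, λ }

<factor> -> λ contributes λ.
<factor> -> void <program> * * contributes {void}.
<factor> -> * <program> contributes {*}.
<factor> -> * void contributes {*}.
From <factor> -> <expr> void: <expr> nullable, take FIRST(<expr>) ∪ {void} = { id, void }.
Union: FIRST(<factor>) = { *, id, void, λ }.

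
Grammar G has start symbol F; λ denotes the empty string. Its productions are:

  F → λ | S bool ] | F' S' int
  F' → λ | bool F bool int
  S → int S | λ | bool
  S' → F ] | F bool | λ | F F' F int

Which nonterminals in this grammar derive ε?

{ F, F', S, S' }

Directly nullable (have an λ-production): F, F', S, S'.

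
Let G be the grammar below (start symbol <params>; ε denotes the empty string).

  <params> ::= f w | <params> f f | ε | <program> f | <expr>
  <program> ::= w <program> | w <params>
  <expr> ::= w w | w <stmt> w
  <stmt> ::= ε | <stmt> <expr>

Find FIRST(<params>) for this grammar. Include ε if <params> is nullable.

{ f, w, ε }

<params> ::= f w contributes {f}.
From <params> ::= <params> f f: <params> nullable, take FIRST(<params>) ∪ {f} = { f, w }.
<params> ::= ε contributes ε.
From <params> ::= <program> f: add FIRST(<program>) = { w }.
From <params> ::= <expr>: add FIRST(<expr>) = { w }.
Union: FIRST(<params>) = { f, w, ε }.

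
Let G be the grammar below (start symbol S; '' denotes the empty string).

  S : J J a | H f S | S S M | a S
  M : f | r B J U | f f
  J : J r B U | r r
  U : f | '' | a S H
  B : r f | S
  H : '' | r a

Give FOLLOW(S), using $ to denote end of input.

S is the start symbol, so $ ∈ FOLLOW(S).
In S : H f S: S is at the end, add FOLLOW(S) = { $, a, f, r }.
In S : S S M: add FIRST(S M) = { a, f, r }.
In S : S S M: add FIRST(M) = { f, r }.
In S : a S: S is at the end, add FOLLOW(S) = { $, a, f, r }.
In U : a S H: add FIRST(H)\{''} = { r }.
  Since H is nullable, also add FOLLOW(U) = { $, a, f, r }.
In B : S: S is at the end, add FOLLOW(B) = { $, a, f, r }.
Union: FOLLOW(S) = { $, a, f, r }.

{ $, a, f, r }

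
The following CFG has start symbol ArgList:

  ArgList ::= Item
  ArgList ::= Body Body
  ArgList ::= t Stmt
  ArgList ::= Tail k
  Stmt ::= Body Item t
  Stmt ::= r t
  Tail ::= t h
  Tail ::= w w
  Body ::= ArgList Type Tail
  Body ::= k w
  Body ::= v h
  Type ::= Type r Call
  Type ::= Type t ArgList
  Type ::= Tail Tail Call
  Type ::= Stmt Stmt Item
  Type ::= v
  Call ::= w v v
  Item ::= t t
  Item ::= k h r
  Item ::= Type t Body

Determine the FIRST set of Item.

Item ::= t t contributes {t}.
Item ::= k h r contributes {k}.
From Item ::= Type t Body: add FIRST(Type) = { k, r, t, v, w }.
Union: FIRST(Item) = { k, r, t, v, w }.

{ k, r, t, v, w }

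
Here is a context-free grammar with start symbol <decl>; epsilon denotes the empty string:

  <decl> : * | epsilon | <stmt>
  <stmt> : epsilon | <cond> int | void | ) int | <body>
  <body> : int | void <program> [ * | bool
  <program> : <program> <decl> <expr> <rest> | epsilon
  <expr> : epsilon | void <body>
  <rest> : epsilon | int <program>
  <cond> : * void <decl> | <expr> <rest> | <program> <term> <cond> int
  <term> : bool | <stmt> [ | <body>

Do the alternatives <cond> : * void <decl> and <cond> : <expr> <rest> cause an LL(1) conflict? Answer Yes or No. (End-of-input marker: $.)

FIRST(* void <decl>) = { * } and FIRST(<expr> <rest>) = { int, void, epsilon }.
The second is nullable but FOLLOW(<cond>) = { int } is disjoint from FIRST of the first.

No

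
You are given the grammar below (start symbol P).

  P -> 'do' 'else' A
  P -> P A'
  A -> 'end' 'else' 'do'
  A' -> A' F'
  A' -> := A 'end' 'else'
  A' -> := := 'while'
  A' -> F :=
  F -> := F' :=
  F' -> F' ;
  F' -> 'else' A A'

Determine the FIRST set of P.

{ 'do' }

P -> 'do' 'else' A contributes {'do'}.
From P -> P A': add FIRST(P) = { 'do' }.
Union: FIRST(P) = { 'do' }.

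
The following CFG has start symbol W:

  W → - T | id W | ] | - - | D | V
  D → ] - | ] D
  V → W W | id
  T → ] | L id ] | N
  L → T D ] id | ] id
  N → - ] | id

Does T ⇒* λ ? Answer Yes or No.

No nonterminal in this grammar is nullable.
No production of T has an RHS whose symbols are all nullable, so T is not nullable.

No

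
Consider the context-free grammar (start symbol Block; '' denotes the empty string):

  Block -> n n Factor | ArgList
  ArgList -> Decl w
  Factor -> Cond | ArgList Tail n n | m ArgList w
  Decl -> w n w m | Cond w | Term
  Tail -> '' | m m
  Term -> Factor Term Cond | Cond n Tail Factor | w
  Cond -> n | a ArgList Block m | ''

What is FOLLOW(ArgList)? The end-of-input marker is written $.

{ $, a, m, n, w }

In Block -> ArgList: ArgList is at the end, add FOLLOW(Block) = { $, m }.
In Factor -> ArgList Tail n n: add FIRST(Tail n n) = { m, n }.
In Factor -> m ArgList w: add FIRST(w) = { w }.
In Cond -> a ArgList Block m: add FIRST(Block m) = { a, m, n, w }.
Union: FOLLOW(ArgList) = { $, a, m, n, w }.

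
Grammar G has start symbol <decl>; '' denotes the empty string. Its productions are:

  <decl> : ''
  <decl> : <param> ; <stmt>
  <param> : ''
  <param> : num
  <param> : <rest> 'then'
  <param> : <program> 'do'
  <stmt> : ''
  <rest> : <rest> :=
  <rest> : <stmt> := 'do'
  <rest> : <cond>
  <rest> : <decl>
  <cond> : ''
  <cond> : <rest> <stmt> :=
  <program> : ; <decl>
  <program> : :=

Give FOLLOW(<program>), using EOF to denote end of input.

{ 'do' }

In <param> : <program> 'do': add FIRST('do') = { 'do' }.
Union: FOLLOW(<program>) = { 'do' }.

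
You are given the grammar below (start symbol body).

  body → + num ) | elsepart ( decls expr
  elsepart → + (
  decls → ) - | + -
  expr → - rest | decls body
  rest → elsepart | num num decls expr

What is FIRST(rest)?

{ +, num }

From rest → elsepart: add FIRST(elsepart) = { + }.
rest → num num decls expr contributes {num}.
Union: FIRST(rest) = { +, num }.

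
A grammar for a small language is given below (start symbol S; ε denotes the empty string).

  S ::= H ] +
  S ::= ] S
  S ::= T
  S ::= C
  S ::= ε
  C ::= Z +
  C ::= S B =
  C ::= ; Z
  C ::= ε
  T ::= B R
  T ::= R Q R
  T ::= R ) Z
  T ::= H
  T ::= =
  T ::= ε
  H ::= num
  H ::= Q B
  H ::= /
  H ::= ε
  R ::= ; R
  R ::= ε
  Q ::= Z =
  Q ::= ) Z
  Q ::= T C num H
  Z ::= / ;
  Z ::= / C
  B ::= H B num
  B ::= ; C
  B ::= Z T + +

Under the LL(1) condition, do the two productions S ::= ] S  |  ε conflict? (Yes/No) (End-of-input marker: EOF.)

FIRST(] S) = { ] } and FIRST(ε) = { ε }.
The second alternative is nullable and FOLLOW(S) = { EOF, ), /, ;, =, ], num } shares ] with FIRST of the first — conflict.

Yes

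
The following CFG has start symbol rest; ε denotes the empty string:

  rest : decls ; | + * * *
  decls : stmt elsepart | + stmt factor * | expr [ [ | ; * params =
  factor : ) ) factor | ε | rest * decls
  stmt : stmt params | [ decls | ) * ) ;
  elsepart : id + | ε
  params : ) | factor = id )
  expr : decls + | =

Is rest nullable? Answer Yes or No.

Nullable nonterminals: elsepart, factor.
No production of rest has an RHS whose symbols are all nullable, so rest is not nullable.

No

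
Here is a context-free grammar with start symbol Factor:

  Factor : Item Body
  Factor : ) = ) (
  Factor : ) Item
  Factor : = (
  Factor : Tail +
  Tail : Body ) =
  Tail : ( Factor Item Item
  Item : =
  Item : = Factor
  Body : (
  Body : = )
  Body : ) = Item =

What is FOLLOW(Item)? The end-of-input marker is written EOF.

In Factor : Item Body: add FIRST(Body) = { (, ), = }.
In Factor : ) Item: Item is at the end, add FOLLOW(Factor) = { EOF, (, ), +, = }.
In Tail : ( Factor Item Item: add FIRST(Item) = { = }.
In Tail : ( Factor Item Item: Item is at the end, add FOLLOW(Tail) = { + }.
In Body : ) = Item =: add FIRST(=) = { = }.
Union: FOLLOW(Item) = { EOF, (, ), +, = }.

{ EOF, (, ), +, = }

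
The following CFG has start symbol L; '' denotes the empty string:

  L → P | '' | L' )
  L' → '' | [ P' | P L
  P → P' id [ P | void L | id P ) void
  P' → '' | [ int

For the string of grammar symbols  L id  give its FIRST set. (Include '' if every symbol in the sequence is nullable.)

{ ), [, id, void }

Add FIRST(L)\{''} = { ), [, id, void }; L is nullable, continue.
id is a terminal; add {id} and stop.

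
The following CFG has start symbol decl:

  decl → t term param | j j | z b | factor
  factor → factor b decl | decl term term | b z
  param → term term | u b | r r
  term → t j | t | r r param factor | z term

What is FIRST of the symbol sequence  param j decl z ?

{ r, t, u, z }

Add FIRST(param) = { r, t, u, z }; param is not nullable, stop.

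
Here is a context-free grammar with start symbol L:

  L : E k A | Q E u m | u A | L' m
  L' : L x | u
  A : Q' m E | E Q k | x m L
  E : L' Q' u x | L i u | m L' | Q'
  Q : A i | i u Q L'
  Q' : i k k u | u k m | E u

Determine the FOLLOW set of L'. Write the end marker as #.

In L : L' m: add FIRST(m) = { m }.
In E : L' Q' u x: add FIRST(Q' u x) = { i, m, u, x }.
In E : m L': L' is at the end, add FOLLOW(E) = { #, i, k, m, u, x }.
In Q : i u Q L': L' is at the end, add FOLLOW(Q) = { i, k, m, u, x }.
Union: FOLLOW(L') = { #, i, k, m, u, x }.

{ #, i, k, m, u, x }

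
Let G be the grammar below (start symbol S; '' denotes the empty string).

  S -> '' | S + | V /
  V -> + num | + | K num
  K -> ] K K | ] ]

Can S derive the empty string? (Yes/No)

S has an ''-production, so S ⇒ ''.

Yes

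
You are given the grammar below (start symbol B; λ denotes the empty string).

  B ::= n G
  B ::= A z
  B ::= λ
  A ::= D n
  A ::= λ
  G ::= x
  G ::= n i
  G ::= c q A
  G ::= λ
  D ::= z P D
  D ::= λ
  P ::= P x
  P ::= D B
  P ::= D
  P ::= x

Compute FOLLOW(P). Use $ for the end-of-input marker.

In D ::= z P D: add FIRST(D)\{λ} = { z }.
  Since D is nullable, also add FOLLOW(D) = { n, x, z }.
In P ::= P x: add FIRST(x) = { x }.
Union: FOLLOW(P) = { n, x, z }.

{ n, x, z }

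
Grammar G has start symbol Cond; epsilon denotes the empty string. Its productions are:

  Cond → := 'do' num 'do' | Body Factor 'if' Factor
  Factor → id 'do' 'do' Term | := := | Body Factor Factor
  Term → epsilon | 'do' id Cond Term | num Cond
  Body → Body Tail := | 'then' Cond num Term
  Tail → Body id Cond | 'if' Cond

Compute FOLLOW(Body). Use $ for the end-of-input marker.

{ 'if', 'then', :=, id }

In Cond → Body Factor 'if' Factor: add FIRST(Factor 'if' Factor) = { 'then', :=, id }.
In Factor → Body Factor Factor: add FIRST(Factor Factor) = { 'then', :=, id }.
In Body → Body Tail :=: add FIRST(Tail :=) = { 'if', 'then' }.
In Tail → Body id Cond: add FIRST(id Cond) = { id }.
Union: FOLLOW(Body) = { 'if', 'then', :=, id }.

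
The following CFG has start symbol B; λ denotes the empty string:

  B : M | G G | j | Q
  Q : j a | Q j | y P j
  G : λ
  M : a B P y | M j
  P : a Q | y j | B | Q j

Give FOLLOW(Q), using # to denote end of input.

{ #, a, j, y }

In B : Q: Q is at the end, add FOLLOW(B) = { #, a, j, y }.
In Q : Q j: add FIRST(j) = { j }.
In P : a Q: Q is at the end, add FOLLOW(P) = { j, y }.
In P : Q j: add FIRST(j) = { j }.
Union: FOLLOW(Q) = { #, a, j, y }.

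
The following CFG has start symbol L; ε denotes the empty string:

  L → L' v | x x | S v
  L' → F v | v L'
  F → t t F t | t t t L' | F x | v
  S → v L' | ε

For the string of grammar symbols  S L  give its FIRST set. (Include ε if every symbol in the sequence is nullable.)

Add FIRST(S)\{ε} = { v }; S is nullable, continue.
Add FIRST(L) = { t, v, x }; L is not nullable, stop.

{ t, v, x }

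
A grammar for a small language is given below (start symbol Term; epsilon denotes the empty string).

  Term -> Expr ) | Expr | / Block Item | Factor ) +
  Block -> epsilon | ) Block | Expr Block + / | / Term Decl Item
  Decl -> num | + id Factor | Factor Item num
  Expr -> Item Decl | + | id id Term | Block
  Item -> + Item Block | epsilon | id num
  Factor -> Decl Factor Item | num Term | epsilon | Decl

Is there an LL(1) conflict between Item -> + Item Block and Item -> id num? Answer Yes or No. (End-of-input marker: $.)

No

FIRST(+ Item Block) = { + } and FIRST(id num) = { id }.
The FIRST sets are disjoint and neither alternative is nullable — no conflict.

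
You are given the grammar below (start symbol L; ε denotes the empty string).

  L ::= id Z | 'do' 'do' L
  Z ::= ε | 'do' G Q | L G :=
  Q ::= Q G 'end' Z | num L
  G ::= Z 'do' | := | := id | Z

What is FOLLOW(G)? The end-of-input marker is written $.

{ 'end', :=, num }

In Z ::= 'do' G Q: add FIRST(Q) = { num }.
In Z ::= L G :=: add FIRST(:=) = { := }.
In Q ::= Q G 'end' Z: add FIRST('end' Z) = { 'end' }.
Union: FOLLOW(G) = { 'end', :=, num }.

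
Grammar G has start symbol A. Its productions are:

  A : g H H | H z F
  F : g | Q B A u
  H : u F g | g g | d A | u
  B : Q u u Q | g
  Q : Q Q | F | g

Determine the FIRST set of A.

{ d, g, u }

A : g H H contributes {g}.
From A : H z F: add FIRST(H) = { d, g, u }.
Union: FIRST(A) = { d, g, u }.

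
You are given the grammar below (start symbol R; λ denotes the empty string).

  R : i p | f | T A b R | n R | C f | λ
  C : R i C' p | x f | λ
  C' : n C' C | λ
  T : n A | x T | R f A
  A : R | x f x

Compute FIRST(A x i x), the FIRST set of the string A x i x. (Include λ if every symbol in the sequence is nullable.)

{ f, i, n, x }

Add FIRST(A)\{λ} = { f, i, n, x }; A is nullable, continue.
x is a terminal; add {x} and stop.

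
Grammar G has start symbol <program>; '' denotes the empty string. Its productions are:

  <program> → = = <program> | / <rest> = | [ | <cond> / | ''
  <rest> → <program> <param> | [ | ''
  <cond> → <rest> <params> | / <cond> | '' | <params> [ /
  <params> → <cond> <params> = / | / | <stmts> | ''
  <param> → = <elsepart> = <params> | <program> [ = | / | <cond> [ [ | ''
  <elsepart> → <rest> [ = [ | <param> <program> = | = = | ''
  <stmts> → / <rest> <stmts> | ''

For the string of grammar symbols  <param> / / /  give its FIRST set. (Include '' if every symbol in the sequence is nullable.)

Add FIRST(<param>)\{''} = { /, =, [ }; <param> is nullable, continue.
/ is a terminal; add {/} and stop.

{ /, =, [ }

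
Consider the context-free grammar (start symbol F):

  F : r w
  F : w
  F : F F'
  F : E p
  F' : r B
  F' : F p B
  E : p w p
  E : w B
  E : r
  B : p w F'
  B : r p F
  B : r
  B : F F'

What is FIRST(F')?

{ p, r, w }

F' : r B contributes {r}.
From F' : F p B: add FIRST(F) = { p, r, w }.
Union: FIRST(F') = { p, r, w }.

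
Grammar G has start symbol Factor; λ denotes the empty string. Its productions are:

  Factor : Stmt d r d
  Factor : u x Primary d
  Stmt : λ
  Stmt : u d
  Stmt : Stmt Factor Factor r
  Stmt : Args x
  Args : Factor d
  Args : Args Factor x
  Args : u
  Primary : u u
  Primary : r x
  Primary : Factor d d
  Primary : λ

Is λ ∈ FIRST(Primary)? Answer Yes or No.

Yes

Primary has an λ-production, so Primary ⇒ λ.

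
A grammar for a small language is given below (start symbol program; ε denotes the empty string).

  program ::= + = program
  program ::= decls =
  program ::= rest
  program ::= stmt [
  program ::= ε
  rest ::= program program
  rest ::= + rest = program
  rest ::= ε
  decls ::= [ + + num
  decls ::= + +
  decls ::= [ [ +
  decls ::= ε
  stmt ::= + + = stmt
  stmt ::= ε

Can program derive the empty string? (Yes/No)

program has an ε-production, so program ⇒ ε.

Yes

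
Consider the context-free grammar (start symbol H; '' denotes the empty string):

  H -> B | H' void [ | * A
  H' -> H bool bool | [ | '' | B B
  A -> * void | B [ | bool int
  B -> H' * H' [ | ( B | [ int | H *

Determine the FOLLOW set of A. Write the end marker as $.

In H -> * A: A is at the end, add FOLLOW(H) = { $, *, bool }.
Union: FOLLOW(A) = { $, *, bool }.

{ $, *, bool }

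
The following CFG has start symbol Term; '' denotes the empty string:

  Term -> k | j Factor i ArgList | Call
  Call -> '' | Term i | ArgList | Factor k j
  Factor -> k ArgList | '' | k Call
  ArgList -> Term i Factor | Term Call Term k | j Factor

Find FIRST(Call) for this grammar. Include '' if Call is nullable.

{ i, j, k, '' }

Call -> '' contributes ''.
From Call -> Term i: Term nullable, take FIRST(Term) ∪ {i} = { i, j, k }.
From Call -> ArgList: add FIRST(ArgList) = { i, j, k }.
From Call -> Factor k j: Factor nullable, take FIRST(Factor) ∪ {k} = { k }.
Union: FIRST(Call) = { i, j, k, '' }.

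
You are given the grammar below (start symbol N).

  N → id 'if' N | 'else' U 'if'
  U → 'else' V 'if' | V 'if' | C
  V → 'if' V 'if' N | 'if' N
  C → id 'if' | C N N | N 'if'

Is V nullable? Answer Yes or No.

No

No nonterminal in this grammar is nullable.
No production of V has an RHS whose symbols are all nullable, so V is not nullable.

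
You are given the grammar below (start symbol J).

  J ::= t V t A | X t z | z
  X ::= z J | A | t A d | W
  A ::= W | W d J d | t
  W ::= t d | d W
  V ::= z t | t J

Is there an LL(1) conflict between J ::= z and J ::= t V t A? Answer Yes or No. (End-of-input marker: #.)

FIRST(z) = { z } and FIRST(t V t A) = { t }.
The FIRST sets are disjoint and neither alternative is nullable — no conflict.

No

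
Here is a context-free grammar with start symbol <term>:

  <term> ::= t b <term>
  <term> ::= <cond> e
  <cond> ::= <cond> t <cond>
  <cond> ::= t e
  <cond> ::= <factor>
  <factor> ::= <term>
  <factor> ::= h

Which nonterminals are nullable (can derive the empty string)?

{ } (none)

No nonterminal has an empty production or an RHS whose symbols are all nullable.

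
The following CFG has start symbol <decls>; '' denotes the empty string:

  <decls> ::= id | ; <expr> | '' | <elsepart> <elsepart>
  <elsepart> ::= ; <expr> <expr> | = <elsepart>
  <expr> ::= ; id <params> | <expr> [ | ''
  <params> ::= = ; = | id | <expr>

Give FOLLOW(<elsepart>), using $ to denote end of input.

In <decls> ::= <elsepart> <elsepart>: add FIRST(<elsepart>) = { ;, = }.
In <decls> ::= <elsepart> <elsepart>: <elsepart> is at the end, add FOLLOW(<decls>) = { $ }.
In <elsepart> ::= = <elsepart>: <elsepart> is at the end, add FOLLOW(<elsepart>) = { $, ;, = }.
Union: FOLLOW(<elsepart>) = { $, ;, = }.

{ $, ;, = }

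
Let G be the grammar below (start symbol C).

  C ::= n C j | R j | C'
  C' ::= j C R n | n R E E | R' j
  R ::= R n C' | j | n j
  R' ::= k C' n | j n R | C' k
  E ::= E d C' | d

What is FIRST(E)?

From E ::= E d C': add FIRST(E) = { d }.
E ::= d contributes {d}.
Union: FIRST(E) = { d }.

{ d }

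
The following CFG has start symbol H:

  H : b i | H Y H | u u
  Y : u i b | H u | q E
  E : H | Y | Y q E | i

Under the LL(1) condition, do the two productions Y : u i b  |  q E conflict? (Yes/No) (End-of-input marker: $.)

FIRST(u i b) = { u } and FIRST(q E) = { q }.
The FIRST sets are disjoint and neither alternative is nullable — no conflict.

No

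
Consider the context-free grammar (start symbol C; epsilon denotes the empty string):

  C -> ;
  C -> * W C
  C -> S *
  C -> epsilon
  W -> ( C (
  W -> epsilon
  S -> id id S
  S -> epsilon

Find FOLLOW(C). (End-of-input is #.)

{ #, ( }

C is the start symbol, so # ∈ FOLLOW(C).
In C -> * W C: C is at the end, add FOLLOW(C) = { #, ( }.
In W -> ( C (: add FIRST(() = { ( }.
Union: FOLLOW(C) = { #, ( }.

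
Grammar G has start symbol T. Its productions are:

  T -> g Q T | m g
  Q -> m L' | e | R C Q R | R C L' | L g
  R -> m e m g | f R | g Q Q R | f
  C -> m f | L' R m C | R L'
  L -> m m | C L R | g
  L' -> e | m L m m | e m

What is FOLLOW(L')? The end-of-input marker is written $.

In Q -> m L': L' is at the end, add FOLLOW(Q) = { e, f, g, m }.
In Q -> R C L': L' is at the end, add FOLLOW(Q) = { e, f, g, m }.
In C -> L' R m C: add FIRST(R m C) = { f, g, m }.
In C -> R L': L' is at the end, add FOLLOW(C) = { e, f, g, m }.
Union: FOLLOW(L') = { e, f, g, m }.

{ e, f, g, m }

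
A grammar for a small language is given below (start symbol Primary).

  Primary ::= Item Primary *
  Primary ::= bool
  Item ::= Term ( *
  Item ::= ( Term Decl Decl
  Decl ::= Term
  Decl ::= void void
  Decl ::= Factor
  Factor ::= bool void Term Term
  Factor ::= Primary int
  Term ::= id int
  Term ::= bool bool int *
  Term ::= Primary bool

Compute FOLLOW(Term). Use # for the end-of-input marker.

In Item ::= Term ( *: add FIRST(( *) = { ( }.
In Item ::= ( Term Decl Decl: add FIRST(Decl Decl) = { (, bool, id, void }.
In Decl ::= Term: Term is at the end, add FOLLOW(Decl) = { (, bool, id, void }.
In Factor ::= bool void Term Term: add FIRST(Term) = { (, bool, id }.
In Factor ::= bool void Term Term: Term is at the end, add FOLLOW(Factor) = { (, bool, id, void }.
Union: FOLLOW(Term) = { (, bool, id, void }.

{ (, bool, id, void }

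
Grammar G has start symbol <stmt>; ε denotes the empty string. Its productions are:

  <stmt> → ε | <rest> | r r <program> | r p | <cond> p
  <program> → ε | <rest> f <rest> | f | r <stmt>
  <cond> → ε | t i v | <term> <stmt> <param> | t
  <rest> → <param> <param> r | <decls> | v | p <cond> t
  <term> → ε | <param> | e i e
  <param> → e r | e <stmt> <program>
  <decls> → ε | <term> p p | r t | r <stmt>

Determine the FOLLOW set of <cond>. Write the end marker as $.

{ p, t }

In <stmt> → <cond> p: add FIRST(p) = { p }.
In <rest> → p <cond> t: add FIRST(t) = { t }.
Union: FOLLOW(<cond>) = { p, t }.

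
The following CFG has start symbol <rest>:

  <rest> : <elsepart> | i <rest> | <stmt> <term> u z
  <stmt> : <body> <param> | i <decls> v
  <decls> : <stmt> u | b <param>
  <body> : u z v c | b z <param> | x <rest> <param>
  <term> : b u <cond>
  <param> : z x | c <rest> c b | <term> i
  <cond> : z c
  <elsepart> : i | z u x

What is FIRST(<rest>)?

From <rest> : <elsepart>: add FIRST(<elsepart>) = { i, z }.
<rest> : i <rest> contributes {i}.
From <rest> : <stmt> <term> u z: add FIRST(<stmt>) = { b, i, u, x }.
Union: FIRST(<rest>) = { b, i, u, x, z }.

{ b, i, u, x, z }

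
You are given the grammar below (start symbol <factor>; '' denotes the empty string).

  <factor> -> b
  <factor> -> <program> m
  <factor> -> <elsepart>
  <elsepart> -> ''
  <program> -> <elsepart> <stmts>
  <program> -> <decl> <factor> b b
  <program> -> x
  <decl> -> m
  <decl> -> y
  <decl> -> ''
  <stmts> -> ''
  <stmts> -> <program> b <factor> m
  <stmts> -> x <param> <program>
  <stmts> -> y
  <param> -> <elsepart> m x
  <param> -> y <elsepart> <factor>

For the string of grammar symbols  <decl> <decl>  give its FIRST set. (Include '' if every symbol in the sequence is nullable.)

{ m, y, '' }

Add FIRST(<decl>)\{''} = { m, y }; <decl> is nullable, continue.
Add FIRST(<decl>)\{''} = { m, y }; <decl> is nullable, continue.
Every symbol is nullable, so include ''.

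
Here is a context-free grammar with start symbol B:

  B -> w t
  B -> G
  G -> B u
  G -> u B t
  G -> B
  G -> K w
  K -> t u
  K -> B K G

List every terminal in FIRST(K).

{ t, u, w }

K -> t u contributes {t}.
From K -> B K G: add FIRST(B) = { t, u, w }.
Union: FIRST(K) = { t, u, w }.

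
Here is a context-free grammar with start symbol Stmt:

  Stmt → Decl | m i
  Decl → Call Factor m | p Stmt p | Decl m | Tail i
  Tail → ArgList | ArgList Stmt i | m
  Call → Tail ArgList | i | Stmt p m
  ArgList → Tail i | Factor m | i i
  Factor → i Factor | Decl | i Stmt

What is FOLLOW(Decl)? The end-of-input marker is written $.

{ $, i, m, p }

In Stmt → Decl: Decl is at the end, add FOLLOW(Stmt) = { $, i, m, p }.
In Decl → Decl m: add FIRST(m) = { m }.
In Factor → Decl: Decl is at the end, add FOLLOW(Factor) = { m }.
Union: FOLLOW(Decl) = { $, i, m, p }.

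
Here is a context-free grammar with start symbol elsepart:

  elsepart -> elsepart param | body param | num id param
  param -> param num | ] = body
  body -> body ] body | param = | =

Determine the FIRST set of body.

From body -> body ] body: add FIRST(body) = { =, ] }.
From body -> param =: add FIRST(param) = { ] }.
body -> = contributes {=}.
Union: FIRST(body) = { =, ] }.

{ =, ] }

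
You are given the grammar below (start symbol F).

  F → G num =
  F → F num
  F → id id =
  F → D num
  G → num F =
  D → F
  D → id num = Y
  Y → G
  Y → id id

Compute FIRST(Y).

{ id, num }

From Y → G: add FIRST(G) = { num }.
Y → id id contributes {id}.
Union: FIRST(Y) = { id, num }.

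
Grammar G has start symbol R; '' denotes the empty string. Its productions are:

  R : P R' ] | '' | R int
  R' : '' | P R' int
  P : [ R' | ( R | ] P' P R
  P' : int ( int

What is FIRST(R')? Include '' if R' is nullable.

{ (, [, ], '' }

R' : '' contributes ''.
From R' : P R' int: add FIRST(P) = { (, [, ] }.
Union: FIRST(R') = { (, [, ], '' }.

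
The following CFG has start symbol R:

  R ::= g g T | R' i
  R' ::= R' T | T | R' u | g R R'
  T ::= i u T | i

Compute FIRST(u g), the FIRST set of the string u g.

u is a terminal; add {u} and stop.

{ u }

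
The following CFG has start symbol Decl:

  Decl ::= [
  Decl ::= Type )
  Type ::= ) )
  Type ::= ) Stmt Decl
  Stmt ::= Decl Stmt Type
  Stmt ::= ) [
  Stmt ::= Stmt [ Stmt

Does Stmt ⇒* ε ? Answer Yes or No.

No

No nonterminal in this grammar is nullable.
No production of Stmt has an RHS whose symbols are all nullable, so Stmt is not nullable.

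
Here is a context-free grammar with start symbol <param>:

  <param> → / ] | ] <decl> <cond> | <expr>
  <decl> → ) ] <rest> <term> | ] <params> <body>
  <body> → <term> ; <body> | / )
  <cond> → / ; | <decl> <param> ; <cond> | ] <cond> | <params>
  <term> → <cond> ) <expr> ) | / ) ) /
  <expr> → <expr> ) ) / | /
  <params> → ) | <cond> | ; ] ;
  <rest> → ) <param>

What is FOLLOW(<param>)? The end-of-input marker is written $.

<param> is the start symbol, so $ ∈ FOLLOW(<param>).
In <cond> → <decl> <param> ; <cond>: add FIRST(; <cond>) = { ; }.
In <rest> → ) <param>: <param> is at the end, add FOLLOW(<rest>) = { ), /, ;, ] }.
Union: FOLLOW(<param>) = { $, ), /, ;, ] }.

{ $, ), /, ;, ] }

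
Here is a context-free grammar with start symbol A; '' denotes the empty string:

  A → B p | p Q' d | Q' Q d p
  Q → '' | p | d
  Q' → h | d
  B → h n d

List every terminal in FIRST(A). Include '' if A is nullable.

{ d, h, p }

From A → B p: add FIRST(B) = { h }.
A → p Q' d contributes {p}.
From A → Q' Q d p: add FIRST(Q') = { d, h }.
Union: FIRST(A) = { d, h, p }.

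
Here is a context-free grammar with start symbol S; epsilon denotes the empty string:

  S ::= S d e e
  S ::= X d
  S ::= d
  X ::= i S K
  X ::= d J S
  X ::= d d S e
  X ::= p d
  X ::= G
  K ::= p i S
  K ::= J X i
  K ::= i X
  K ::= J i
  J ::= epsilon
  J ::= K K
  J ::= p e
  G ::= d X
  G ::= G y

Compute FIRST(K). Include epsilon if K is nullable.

K ::= p i S contributes {p}.
From K ::= J X i: J nullable, take FIRST(J) ∪ FIRST(X) = { d, i, p }.
K ::= i X contributes {i}.
From K ::= J i: J nullable, take FIRST(J) ∪ {i} = { d, i, p }.
Union: FIRST(K) = { d, i, p }.

{ d, i, p }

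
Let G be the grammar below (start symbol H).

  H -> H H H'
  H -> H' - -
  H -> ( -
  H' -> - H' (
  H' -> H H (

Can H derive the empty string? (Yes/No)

No

No nonterminal in this grammar is nullable.
No production of H has an RHS whose symbols are all nullable, so H is not nullable.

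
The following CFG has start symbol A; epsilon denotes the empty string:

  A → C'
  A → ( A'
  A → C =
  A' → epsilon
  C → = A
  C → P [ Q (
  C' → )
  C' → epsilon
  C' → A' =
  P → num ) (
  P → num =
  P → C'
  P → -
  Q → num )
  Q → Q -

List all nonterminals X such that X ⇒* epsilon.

{ A, A', C', P }

Directly nullable (have an epsilon-production): A', C'.
A → C' with every symbol nullable, so A is nullable.
P → C' with every symbol nullable, so P is nullable.
No other nonterminal has a production whose RHS symbols are all nullable.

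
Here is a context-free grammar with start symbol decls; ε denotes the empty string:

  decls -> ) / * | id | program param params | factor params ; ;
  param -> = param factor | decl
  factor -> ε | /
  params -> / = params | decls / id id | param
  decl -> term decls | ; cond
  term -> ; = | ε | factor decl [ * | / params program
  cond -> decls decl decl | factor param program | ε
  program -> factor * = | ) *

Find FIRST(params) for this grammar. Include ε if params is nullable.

params -> / = params contributes {/}.
From params -> decls / id id: add FIRST(decls) = { ), *, /, ;, =, id }.
From params -> param: add FIRST(param) = { ), *, /, ;, =, id }.
Union: FIRST(params) = { ), *, /, ;, =, id }.

{ ), *, /, ;, =, id }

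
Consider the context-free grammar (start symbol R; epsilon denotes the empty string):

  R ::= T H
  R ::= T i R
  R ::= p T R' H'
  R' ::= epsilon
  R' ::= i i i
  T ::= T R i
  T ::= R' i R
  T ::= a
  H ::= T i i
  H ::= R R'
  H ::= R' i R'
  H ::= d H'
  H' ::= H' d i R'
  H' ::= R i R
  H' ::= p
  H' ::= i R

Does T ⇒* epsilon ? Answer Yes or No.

Nullable nonterminals: R'.
No production of T has an RHS whose symbols are all nullable, so T is not nullable.

No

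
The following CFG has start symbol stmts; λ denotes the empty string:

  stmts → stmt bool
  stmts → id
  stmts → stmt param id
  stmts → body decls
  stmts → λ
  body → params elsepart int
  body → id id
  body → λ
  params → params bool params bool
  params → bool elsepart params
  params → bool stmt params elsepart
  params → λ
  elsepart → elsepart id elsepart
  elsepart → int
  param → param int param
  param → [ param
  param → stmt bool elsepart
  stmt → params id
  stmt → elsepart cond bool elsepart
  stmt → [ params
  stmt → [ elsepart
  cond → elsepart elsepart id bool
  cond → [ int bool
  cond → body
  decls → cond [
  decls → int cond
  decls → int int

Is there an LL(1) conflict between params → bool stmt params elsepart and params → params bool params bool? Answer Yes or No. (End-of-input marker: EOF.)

FIRST(bool stmt params elsepart) = { bool } and FIRST(params bool params bool) = { bool }.
Both contain bool, so the two alternatives are not disjoint — LL(1) conflict.

Yes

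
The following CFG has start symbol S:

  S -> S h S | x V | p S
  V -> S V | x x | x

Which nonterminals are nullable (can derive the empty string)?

{ } (none)

No nonterminal has an empty production or an RHS whose symbols are all nullable.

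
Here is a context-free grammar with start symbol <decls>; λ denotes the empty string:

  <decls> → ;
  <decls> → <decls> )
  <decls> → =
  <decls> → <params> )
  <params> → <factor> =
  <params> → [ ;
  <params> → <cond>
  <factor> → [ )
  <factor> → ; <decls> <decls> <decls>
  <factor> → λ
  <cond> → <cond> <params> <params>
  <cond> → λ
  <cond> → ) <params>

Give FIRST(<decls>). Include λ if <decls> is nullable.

<decls> → ; contributes {;}.
From <decls> → <decls> ): add FIRST(<decls>) = { ), ;, =, [ }.
<decls> → = contributes {=}.
From <decls> → <params> ): <params> nullable, take FIRST(<params>) ∪ {)} = { ), ;, =, [ }.
Union: FIRST(<decls>) = { ), ;, =, [ }.

{ ), ;, =, [ }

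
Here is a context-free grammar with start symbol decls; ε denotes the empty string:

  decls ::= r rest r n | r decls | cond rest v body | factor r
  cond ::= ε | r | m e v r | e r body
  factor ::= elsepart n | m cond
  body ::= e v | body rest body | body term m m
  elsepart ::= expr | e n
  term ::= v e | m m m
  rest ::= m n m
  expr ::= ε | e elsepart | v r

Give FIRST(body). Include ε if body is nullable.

body ::= e v contributes {e}.
From body ::= body rest body: add FIRST(body) = { e }.
From body ::= body term m m: add FIRST(body) = { e }.
Union: FIRST(body) = { e }.

{ e }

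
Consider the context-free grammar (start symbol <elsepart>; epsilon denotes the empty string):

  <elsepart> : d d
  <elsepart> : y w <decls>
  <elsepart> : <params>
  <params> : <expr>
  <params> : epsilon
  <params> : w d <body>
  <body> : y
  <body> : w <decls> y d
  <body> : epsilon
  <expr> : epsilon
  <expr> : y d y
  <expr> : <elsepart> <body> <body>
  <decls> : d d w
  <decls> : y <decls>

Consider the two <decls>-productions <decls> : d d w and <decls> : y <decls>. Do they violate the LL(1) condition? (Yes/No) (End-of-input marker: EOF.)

No

FIRST(d d w) = { d } and FIRST(y <decls>) = { y }.
The FIRST sets are disjoint and neither alternative is nullable — no conflict.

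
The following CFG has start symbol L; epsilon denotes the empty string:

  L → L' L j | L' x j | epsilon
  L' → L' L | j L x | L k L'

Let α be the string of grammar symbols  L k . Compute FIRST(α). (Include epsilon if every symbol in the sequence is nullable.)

{ j, k }

Add FIRST(L)\{epsilon} = { j, k }; L is nullable, continue.
k is a terminal; add {k} and stop.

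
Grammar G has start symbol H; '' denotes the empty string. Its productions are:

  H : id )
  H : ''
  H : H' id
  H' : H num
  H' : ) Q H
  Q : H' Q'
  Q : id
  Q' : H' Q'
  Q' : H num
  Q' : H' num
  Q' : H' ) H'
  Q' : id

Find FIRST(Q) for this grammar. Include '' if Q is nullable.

From Q : H' Q': add FIRST(H') = { ), id, num }.
Q : id contributes {id}.
Union: FIRST(Q) = { ), id, num }.

{ ), id, num }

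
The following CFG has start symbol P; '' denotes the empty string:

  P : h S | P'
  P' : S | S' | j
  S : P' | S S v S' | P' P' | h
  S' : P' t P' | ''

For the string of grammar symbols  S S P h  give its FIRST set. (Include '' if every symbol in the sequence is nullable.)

Add FIRST(S)\{''} = { h, j, t, v }; S is nullable, continue.
Add FIRST(S)\{''} = { h, j, t, v }; S is nullable, continue.
Add FIRST(P)\{''} = { h, j, t, v }; P is nullable, continue.
h is a terminal; add {h} and stop.

{ h, j, t, v }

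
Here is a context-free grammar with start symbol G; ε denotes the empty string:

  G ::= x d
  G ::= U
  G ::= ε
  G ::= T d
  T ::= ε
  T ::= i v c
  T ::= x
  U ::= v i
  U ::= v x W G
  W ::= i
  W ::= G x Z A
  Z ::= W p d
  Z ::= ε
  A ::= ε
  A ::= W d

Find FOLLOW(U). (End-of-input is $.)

In G ::= U: U is at the end, add FOLLOW(G) = { $, x }.
Union: FOLLOW(U) = { $, x }.

{ $, x }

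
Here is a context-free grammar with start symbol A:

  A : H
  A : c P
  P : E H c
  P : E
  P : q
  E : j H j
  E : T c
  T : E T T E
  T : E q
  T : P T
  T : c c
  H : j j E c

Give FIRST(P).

From P : E H c: add FIRST(E) = { c, j, q }.
From P : E: add FIRST(E) = { c, j, q }.
P : q contributes {q}.
Union: FIRST(P) = { c, j, q }.

{ c, j, q }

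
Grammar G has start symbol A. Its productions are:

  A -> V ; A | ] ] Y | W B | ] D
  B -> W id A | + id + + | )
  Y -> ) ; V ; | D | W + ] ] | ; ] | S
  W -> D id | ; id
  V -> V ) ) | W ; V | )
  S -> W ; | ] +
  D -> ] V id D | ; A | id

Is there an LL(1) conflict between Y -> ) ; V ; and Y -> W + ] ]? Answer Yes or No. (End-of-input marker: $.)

FIRST() ; V ;) = { ) } and FIRST(W + ] ]) = { ;, ], id }.
The FIRST sets are disjoint and neither alternative is nullable — no conflict.

No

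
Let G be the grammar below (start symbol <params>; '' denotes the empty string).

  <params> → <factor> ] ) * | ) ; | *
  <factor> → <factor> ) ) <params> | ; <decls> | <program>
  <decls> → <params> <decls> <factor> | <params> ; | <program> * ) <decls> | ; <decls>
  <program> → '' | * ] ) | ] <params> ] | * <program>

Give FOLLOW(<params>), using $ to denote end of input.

<params> is the start symbol, so $ ∈ FOLLOW(<params>).
In <factor> → <factor> ) ) <params>: <params> is at the end, add FOLLOW(<factor>) = { ), *, ;, ] }.
In <decls> → <params> <decls> <factor>: add FIRST(<decls> <factor>) = { ), *, ;, ] }.
In <decls> → <params> ;: add FIRST(;) = { ; }.
In <program> → ] <params> ]: add FIRST(]) = { ] }.
Union: FOLLOW(<params>) = { $, ), *, ;, ] }.

{ $, ), *, ;, ] }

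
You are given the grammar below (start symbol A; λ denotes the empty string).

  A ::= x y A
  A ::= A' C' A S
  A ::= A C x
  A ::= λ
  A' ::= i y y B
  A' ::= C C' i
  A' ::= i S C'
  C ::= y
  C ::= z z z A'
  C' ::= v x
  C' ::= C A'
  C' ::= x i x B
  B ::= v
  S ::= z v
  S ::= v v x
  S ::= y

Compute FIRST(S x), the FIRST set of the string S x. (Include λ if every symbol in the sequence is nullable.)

{ v, y, z }

Add FIRST(S) = { v, y, z }; S is not nullable, stop.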